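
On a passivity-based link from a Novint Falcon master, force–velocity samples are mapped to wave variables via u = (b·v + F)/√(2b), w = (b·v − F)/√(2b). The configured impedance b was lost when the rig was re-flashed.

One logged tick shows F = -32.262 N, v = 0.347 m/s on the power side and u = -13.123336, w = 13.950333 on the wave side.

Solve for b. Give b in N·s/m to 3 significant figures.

b = 2.84 N·s/m

u + w = 0.826997;  u + w = √(2b)·v, so √(2b) = 0.826997/0.347 = 2.383277.
b = (√(2b))²/2 = 5.680008/2 = 2.840004.
(Check via u − w = 2F/√(2b): u − w = -27.073669, 2F/√(2b) = -27.073651.)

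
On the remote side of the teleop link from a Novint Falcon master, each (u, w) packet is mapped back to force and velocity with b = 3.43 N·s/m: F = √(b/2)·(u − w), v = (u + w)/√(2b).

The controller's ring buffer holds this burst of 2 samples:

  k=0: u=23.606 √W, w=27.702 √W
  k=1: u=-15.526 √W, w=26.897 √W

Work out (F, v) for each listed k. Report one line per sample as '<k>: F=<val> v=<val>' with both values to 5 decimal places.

k=0: u−w=-4.09600, u+w=51.30800; √(b/2)=1.30958, √(2b)=2.61916; F=1.30958×(-4.096)=-5.36404, v=51.30800/2.61916=19.58949
k=1: u−w=-42.42300, u+w=11.37100; √(b/2)=1.30958, √(2b)=2.61916; F=1.30958×(-42.423)=-55.55632, v=11.37100/2.61916=4.34147

0: F=-5.36404 v=19.58949
1: F=-55.55632 v=4.34147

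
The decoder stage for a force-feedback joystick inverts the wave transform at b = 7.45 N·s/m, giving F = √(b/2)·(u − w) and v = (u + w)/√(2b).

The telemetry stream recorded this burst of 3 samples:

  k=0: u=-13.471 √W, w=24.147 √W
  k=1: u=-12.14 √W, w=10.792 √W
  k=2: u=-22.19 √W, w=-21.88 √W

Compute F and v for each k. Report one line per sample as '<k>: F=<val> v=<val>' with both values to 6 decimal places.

0: F=-72.603715 v=2.765766
1: F=-44.259354 v=-0.349218
2: F=-0.598308 v=-11.416945

k=0: u−w=-37.618000, u+w=10.676000; √(b/2)=1.930026, √(2b)=3.860052; F=1.930026×(-37.618)=-72.603715, v=10.676000/3.860052=2.765766
k=1: u−w=-22.932000, u+w=-1.348000; √(b/2)=1.930026, √(2b)=3.860052; F=1.930026×(-22.932)=-44.259354, v=-1.348000/3.860052=-0.349218
k=2: u−w=-0.310000, u+w=-44.070000; √(b/2)=1.930026, √(2b)=3.860052; F=1.930026×(-0.31)=-0.598308, v=-44.070000/3.860052=-11.416945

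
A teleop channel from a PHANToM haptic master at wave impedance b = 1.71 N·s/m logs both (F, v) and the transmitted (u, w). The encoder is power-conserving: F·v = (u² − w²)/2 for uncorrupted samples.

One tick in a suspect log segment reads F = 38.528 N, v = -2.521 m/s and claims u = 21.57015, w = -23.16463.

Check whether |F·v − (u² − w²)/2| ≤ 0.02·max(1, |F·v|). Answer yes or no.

F·v = 38.528×(-2.521) = -97.1291 W.
(u² − w²)/2 = (465.2714 − 536.6001)/2 = -35.6644 W.
|Δ| = 61.4647;  2% of max(1, |F·v|) = 1.9426.

no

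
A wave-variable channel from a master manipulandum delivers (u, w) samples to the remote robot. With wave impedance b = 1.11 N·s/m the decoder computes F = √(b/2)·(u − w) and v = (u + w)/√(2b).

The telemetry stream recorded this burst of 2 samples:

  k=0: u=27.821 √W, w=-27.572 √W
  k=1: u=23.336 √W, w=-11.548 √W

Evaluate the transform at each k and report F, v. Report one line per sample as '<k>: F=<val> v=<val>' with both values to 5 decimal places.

k=0: u−w=55.39300, u+w=0.24900; √(b/2)=0.74498, √(2b)=1.48997; F=0.74498×55.393=41.26686, v=0.24900/1.48997=0.16712
k=1: u−w=34.88400, u+w=11.78800; √(b/2)=0.74498, √(2b)=1.48997; F=0.74498×34.884=25.98799, v=11.78800/1.48997=7.91159

0: F=41.26686 v=0.16712
1: F=25.98799 v=7.91159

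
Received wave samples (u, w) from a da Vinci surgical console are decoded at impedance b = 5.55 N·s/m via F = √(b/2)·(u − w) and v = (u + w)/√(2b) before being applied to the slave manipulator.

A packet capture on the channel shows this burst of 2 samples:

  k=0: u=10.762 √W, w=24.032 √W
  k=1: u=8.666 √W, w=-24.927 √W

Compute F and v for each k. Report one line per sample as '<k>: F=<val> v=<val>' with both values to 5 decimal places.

k=0: u−w=-13.27000, u+w=34.79400; √(b/2)=1.66583, √(2b)=3.33167; F=1.66583×(-13.27)=-22.10561, v=34.79400/3.33167=10.44342
k=1: u−w=33.59300, u+w=-16.26100; √(b/2)=1.66583, √(2b)=3.33167; F=1.66583×33.593=55.96033, v=-16.26100/3.33167=-4.88074

0: F=-22.10561 v=10.44342
1: F=55.96033 v=-4.88074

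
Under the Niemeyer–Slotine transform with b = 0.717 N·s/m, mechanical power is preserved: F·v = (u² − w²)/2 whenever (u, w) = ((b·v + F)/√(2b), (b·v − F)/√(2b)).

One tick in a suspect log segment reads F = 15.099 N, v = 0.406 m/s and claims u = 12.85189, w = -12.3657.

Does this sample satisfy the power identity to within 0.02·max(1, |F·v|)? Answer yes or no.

yes

F·v = 15.099×0.406 = 6.13019 W.
(u² − w²)/2 = (165.17108 − 152.91054)/2 = 6.13027 W.
|Δ| = 0.00008;  2% of max(1, |F·v|) = 0.12260.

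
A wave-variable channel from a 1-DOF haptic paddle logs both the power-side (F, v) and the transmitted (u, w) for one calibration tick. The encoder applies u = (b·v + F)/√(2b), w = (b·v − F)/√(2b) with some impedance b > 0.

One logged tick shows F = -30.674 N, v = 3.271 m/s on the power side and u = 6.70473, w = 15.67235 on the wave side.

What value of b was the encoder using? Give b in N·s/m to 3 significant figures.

u + w = 22.37708;  u + w = √(2b)·v, so √(2b) = 22.37708/3.271 = 6.84105.
b = (√(2b))²/2 = 46.79999/2 = 23.39999.
(Check via u − w = 2F/√(2b): u − w = -8.96762, 2F/√(2b) = -8.96763.)

b = 23.4 N·s/m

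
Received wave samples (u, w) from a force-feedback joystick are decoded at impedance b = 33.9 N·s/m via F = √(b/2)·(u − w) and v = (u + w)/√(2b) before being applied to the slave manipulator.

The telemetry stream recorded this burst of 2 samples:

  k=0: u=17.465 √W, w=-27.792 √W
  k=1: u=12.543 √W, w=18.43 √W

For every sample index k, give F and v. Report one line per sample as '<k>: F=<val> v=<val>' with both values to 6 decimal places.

0: F=186.324778 v=-1.254178
1: F=-24.237001 v=3.761564

k=0: u−w=45.257000, u+w=-10.327000; √(b/2)=4.117038, √(2b)=8.234076; F=4.117038×45.257=186.324778, v=-10.327000/8.234076=-1.254178
k=1: u−w=-5.887000, u+w=30.973000; √(b/2)=4.117038, √(2b)=8.234076; F=4.117038×(-5.887)=-24.237001, v=30.973000/8.234076=3.761564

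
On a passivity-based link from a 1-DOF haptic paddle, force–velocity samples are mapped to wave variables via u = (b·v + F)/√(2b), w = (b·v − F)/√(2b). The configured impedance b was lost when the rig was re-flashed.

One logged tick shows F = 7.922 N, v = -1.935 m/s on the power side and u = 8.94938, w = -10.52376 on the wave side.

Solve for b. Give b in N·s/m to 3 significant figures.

b = 0.331 N·s/m

u + w = -1.57438;  u + w = √(2b)·v, so √(2b) = -1.57438/(-1.935) = 0.81363.
b = (√(2b))²/2 = 0.66200/2 = 0.33100.
(Check via u − w = 2F/√(2b): u − w = 19.47314, 2F/√(2b) = 19.47315.)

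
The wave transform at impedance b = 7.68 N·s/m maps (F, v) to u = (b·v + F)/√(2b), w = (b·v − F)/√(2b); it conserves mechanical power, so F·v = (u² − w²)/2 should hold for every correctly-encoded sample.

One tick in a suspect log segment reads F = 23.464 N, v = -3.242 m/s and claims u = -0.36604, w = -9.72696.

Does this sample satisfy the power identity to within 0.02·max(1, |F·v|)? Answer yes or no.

F·v = 23.464×(-3.242) = -76.07029 W.
(u² − w²)/2 = (0.13399 − 94.61375)/2 = -47.23988 W.
|Δ| = 28.83041;  2% of max(1, |F·v|) = 1.52141.

no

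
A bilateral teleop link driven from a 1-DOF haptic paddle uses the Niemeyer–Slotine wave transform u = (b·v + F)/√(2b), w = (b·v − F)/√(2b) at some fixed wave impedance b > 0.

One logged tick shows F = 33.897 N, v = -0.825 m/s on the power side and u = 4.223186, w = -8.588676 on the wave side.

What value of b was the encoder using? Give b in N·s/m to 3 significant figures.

u + w = -4.365490;  u + w = √(2b)·v, so √(2b) = -4.365490/(-0.825) = 5.291503.
b = (√(2b))²/2 = 28.000004/2 = 14.000002.
(Check via u − w = 2F/√(2b): u − w = 12.811862, 2F/√(2b) = 12.811861.)

b = 14 N·s/m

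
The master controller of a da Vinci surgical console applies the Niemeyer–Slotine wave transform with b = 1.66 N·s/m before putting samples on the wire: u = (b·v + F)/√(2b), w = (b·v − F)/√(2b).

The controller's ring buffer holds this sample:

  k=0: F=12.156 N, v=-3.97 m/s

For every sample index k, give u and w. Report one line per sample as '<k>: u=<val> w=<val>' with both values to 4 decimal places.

k=0: b·v=1.66×(-3.97)=-6.5902; √(2b)=1.8221; u=(-6.5902+12.156)/1.8221=3.0546, w=(-6.5902−12.156)/1.8221=-10.2883

0: u=3.0546 w=-10.2883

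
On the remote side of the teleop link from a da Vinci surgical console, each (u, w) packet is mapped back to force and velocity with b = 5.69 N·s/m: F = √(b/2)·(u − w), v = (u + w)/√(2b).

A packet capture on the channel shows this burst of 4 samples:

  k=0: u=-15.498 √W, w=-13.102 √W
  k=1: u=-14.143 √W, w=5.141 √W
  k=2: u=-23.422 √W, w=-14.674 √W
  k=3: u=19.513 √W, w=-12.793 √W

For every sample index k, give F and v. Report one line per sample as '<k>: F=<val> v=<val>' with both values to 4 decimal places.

k=0: u−w=-2.3960, u+w=-28.6000; √(b/2)=1.6867, √(2b)=3.3734; F=1.6867×(-2.396)=-4.0414, v=-28.6000/3.3734=-8.4780
k=1: u−w=-19.2840, u+w=-9.0020; √(b/2)=1.6867, √(2b)=3.3734; F=1.6867×(-19.284)=-32.5266, v=-9.0020/3.3734=-2.6685
k=2: u−w=-8.7480, u+w=-38.0960; √(b/2)=1.6867, √(2b)=3.3734; F=1.6867×(-8.748)=-14.7554, v=-38.0960/3.3734=-11.2930
k=3: u−w=32.3060, u+w=6.7200; √(b/2)=1.6867, √(2b)=3.3734; F=1.6867×32.306=54.4909, v=6.7200/3.3734=1.9920

0: F=-4.0414 v=-8.4780
1: F=-32.5266 v=-2.6685
2: F=-14.7554 v=-11.2930
3: F=54.4909 v=1.9920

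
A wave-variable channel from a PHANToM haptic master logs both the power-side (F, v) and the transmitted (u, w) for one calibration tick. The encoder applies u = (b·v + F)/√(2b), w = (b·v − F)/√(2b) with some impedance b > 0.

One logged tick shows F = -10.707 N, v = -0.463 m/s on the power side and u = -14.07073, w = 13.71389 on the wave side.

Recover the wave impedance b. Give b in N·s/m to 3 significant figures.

u + w = -0.3568;  u + w = √(2b)·v, so √(2b) = -0.3568/(-0.463) = 0.7707.
b = (√(2b))²/2 = 0.5940/2 = 0.2970.
(Check via u − w = 2F/√(2b): u − w = -27.7846, 2F/√(2b) = -27.7847.)

b = 0.297 N·s/m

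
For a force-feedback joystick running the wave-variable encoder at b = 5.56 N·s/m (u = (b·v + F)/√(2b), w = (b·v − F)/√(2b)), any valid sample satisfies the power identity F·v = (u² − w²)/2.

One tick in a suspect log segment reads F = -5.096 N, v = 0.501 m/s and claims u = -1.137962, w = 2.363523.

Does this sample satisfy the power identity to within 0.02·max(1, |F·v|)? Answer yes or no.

no

F·v = (-5.096)×0.501 = -2.553096 W.
(u² − w²)/2 = (1.294958 − 5.586241)/2 = -2.145642 W.
|Δ| = 0.407454;  2% of max(1, |F·v|) = 0.051062.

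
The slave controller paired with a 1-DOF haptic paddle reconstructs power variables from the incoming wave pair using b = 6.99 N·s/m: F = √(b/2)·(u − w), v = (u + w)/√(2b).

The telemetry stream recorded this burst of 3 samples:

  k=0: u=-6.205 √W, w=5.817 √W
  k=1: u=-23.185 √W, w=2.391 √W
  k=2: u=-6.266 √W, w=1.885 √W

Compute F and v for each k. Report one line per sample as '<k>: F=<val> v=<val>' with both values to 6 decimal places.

0: F=-22.475032 v=-0.103772
1: F=-47.814125 v=-5.561404
2: F=-15.238229 v=-1.171709

k=0: u−w=-12.022000, u+w=-0.388000; √(b/2)=1.869492, √(2b)=3.738984; F=1.869492×(-12.022)=-22.475032, v=-0.388000/3.738984=-0.103772
k=1: u−w=-25.576000, u+w=-20.794000; √(b/2)=1.869492, √(2b)=3.738984; F=1.869492×(-25.576)=-47.814125, v=-20.794000/3.738984=-5.561404
k=2: u−w=-8.151000, u+w=-4.381000; √(b/2)=1.869492, √(2b)=3.738984; F=1.869492×(-8.151)=-15.238229, v=-4.381000/3.738984=-1.171709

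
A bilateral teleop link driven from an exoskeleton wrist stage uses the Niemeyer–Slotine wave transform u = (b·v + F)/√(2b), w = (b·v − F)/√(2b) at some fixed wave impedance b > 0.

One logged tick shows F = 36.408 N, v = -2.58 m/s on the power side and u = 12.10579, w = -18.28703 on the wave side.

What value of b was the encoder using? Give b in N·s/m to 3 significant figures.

b = 2.87 N·s/m

u + w = -6.1812;  u + w = √(2b)·v, so √(2b) = -6.1812/(-2.58) = 2.3958.
b = (√(2b))²/2 = 5.7400/2 = 2.8700.
(Check via u − w = 2F/√(2b): u − w = 30.3928, 2F/√(2b) = 30.3928.)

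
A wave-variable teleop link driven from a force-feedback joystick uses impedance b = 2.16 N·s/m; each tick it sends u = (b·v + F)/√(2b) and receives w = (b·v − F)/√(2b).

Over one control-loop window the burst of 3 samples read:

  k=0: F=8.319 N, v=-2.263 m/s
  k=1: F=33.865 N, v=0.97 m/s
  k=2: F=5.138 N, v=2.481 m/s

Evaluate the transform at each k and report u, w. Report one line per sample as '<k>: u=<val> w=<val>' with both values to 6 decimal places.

0: u=1.650702 w=-6.354259
1: u=17.301359 w=-15.285252
2: u=5.050352 w=0.106309

k=0: b·v=2.16×(-2.263)=-4.888080; √(2b)=2.078461; u=(-4.888080+8.319)/2.078461=1.650702, w=(-4.888080−8.319)/2.078461=-6.354259
k=1: b·v=2.16×0.97=2.095200; √(2b)=2.078461; u=(2.095200+33.865)/2.078461=17.301359, w=(2.095200−33.865)/2.078461=-15.285252
k=2: b·v=2.16×2.481=5.358960; √(2b)=2.078461; u=(5.358960+5.138)/2.078461=5.050352, w=(5.358960−5.138)/2.078461=0.106309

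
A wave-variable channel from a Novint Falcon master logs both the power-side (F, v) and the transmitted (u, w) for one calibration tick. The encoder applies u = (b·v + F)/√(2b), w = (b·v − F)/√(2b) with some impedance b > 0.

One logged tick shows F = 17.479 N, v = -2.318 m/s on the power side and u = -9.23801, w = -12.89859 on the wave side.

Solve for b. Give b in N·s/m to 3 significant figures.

u + w = -22.13660;  u + w = √(2b)·v, so √(2b) = -22.13660/(-2.318) = 9.54987.
b = (√(2b))²/2 = 91.20003/2 = 45.60001.
(Check via u − w = 2F/√(2b): u − w = 3.66058, 2F/√(2b) = 3.66057.)

b = 45.6 N·s/m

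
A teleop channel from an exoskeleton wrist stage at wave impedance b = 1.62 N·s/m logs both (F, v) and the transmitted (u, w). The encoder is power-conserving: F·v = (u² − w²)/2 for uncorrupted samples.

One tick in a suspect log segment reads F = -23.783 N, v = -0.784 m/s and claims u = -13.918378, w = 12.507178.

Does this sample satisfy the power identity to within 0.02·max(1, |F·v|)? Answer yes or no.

yes

F·v = (-23.783)×(-0.784) = 18.645872 W.
(u² − w²)/2 = (193.721246 − 156.429502)/2 = 18.645872 W.
|Δ| = 0.000000;  2% of max(1, |F·v|) = 0.372917.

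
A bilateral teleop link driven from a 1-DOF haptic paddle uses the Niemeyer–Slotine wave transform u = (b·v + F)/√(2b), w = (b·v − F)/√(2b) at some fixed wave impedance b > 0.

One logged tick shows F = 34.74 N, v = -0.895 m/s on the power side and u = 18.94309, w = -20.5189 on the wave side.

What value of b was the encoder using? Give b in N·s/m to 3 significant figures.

b = 1.55 N·s/m

u + w = -1.57581;  u + w = √(2b)·v, so √(2b) = -1.57581/(-0.895) = 1.76068.
b = (√(2b))²/2 = 3.10000/2 = 1.55000.
(Check via u − w = 2F/√(2b): u − w = 39.46199, 2F/√(2b) = 39.46199.)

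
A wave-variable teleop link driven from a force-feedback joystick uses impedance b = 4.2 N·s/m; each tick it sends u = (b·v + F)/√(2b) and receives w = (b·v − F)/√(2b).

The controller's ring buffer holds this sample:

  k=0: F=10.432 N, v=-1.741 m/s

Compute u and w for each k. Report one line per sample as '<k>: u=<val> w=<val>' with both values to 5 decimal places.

k=0: b·v=4.2×(-1.741)=-7.31220; √(2b)=2.89828; u=(-7.31220+10.432)/2.89828=1.07643, w=(-7.31220−10.432)/2.89828=-6.12233

0: u=1.07643 w=-6.12233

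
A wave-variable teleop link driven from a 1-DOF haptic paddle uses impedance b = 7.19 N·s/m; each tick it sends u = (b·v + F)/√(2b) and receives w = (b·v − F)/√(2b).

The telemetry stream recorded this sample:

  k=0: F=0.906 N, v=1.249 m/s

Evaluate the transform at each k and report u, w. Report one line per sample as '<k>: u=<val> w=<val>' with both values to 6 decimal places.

k=0: b·v=7.19×1.249=8.980310; √(2b)=3.792097; u=(8.980310+0.906)/3.792097=2.607083, w=(8.980310−0.906)/3.792097=2.129247

0: u=2.607083 w=2.129247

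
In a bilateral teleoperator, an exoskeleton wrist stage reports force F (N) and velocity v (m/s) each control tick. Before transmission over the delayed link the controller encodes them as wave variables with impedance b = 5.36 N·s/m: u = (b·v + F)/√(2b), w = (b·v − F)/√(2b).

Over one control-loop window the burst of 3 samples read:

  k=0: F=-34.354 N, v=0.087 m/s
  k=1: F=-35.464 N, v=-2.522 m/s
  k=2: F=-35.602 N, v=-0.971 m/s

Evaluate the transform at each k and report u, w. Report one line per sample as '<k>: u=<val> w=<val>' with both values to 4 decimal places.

k=0: b·v=5.36×0.087=0.4663; √(2b)=3.2741; u=(0.4663+(-34.354))/3.2741=-10.3501, w=(0.4663−(-34.354))/3.2741=10.6349
k=1: b·v=5.36×(-2.522)=-13.5179; √(2b)=3.2741; u=(-13.5179+(-35.464))/3.2741=-14.9602, w=(-13.5179−(-35.464))/3.2741=6.7029
k=2: b·v=5.36×(-0.971)=-5.2046; √(2b)=3.2741; u=(-5.2046+(-35.602))/3.2741=-12.4633, w=(-5.2046−(-35.602))/3.2741=9.2841

0: u=-10.3501 w=10.6349
1: u=-14.9602 w=6.7029
2: u=-12.4633 w=9.2841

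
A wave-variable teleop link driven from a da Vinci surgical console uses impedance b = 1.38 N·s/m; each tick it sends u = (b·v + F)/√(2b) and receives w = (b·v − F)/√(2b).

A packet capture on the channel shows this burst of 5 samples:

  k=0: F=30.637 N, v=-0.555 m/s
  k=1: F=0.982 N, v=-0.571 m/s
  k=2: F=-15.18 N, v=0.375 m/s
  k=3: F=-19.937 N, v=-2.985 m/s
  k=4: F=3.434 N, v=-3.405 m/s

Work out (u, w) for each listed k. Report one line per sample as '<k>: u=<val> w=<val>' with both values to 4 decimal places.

0: u=17.9803 w=-18.9023
1: u=0.1168 w=-1.0654
2: u=-8.8258 w=9.4488
3: u=-14.4802 w=9.5211
4: u=-0.7614 w=-4.8954

k=0: b·v=1.38×(-0.555)=-0.7659; √(2b)=1.6613; u=(-0.7659+30.637)/1.6613=17.9803, w=(-0.7659−30.637)/1.6613=-18.9023
k=1: b·v=1.38×(-0.571)=-0.7880; √(2b)=1.6613; u=(-0.7880+0.982)/1.6613=0.1168, w=(-0.7880−0.982)/1.6613=-1.0654
k=2: b·v=1.38×0.375=0.5175; √(2b)=1.6613; u=(0.5175+(-15.18))/1.6613=-8.8258, w=(0.5175−(-15.18))/1.6613=9.4488
k=3: b·v=1.38×(-2.985)=-4.1193; √(2b)=1.6613; u=(-4.1193+(-19.937))/1.6613=-14.4802, w=(-4.1193−(-19.937))/1.6613=9.5211
k=4: b·v=1.38×(-3.405)=-4.6989; √(2b)=1.6613; u=(-4.6989+3.434)/1.6613=-0.7614, w=(-4.6989−3.434)/1.6613=-4.8954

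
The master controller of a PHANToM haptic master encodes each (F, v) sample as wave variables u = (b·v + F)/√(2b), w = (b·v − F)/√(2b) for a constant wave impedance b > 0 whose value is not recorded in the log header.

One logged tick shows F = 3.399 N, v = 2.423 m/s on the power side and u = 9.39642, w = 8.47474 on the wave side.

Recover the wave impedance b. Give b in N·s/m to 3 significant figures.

b = 27.2 N·s/m

u + w = 17.87116;  u + w = √(2b)·v, so √(2b) = 17.87116/2.423 = 7.37563.
b = (√(2b))²/2 = 54.39997/2 = 27.19998.
(Check via u − w = 2F/√(2b): u − w = 0.92168, 2F/√(2b) = 0.92168.)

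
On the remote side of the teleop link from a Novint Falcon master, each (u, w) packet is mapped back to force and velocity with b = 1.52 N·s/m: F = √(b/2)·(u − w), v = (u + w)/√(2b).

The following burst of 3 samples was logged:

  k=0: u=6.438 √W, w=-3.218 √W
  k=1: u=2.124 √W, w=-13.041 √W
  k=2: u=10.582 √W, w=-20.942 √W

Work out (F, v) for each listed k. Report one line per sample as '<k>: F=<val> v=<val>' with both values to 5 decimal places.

0: F=8.41791 v=1.84680
1: F=13.22054 v=-6.26133
2: F=27.48199 v=-5.94187

k=0: u−w=9.65600, u+w=3.22000; √(b/2)=0.87178, √(2b)=1.74356; F=0.87178×9.656=8.41791, v=3.22000/1.74356=1.84680
k=1: u−w=15.16500, u+w=-10.91700; √(b/2)=0.87178, √(2b)=1.74356; F=0.87178×15.165=13.22054, v=-10.91700/1.74356=-6.26133
k=2: u−w=31.52400, u+w=-10.36000; √(b/2)=0.87178, √(2b)=1.74356; F=0.87178×31.524=27.48199, v=-10.36000/1.74356=-5.94187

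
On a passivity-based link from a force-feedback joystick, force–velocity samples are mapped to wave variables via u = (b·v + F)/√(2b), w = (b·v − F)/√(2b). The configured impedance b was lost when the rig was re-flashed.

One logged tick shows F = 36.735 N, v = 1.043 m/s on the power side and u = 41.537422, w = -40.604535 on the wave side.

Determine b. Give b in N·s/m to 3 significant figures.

u + w = 0.932887;  u + w = √(2b)·v, so √(2b) = 0.932887/1.043 = 0.894427.
b = (√(2b))²/2 = 0.799999/2 = 0.400000.
(Check via u − w = 2F/√(2b): u − w = 82.141957, 2F/√(2b) = 82.142006.)

b = 0.4 N·s/m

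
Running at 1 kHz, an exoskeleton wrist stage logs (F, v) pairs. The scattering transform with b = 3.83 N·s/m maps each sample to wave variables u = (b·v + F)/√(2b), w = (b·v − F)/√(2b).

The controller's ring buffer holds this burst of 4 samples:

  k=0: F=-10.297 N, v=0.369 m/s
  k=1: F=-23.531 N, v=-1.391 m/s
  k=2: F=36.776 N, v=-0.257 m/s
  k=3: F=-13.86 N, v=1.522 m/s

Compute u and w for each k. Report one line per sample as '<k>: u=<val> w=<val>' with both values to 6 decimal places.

0: u=-3.209822 w=4.231093
1: u=-10.427011 w=6.577181
2: u=12.932063 w=-13.643355
3: u=-2.901624 w=7.114019

k=0: b·v=3.83×0.369=1.413270; √(2b)=2.767671; u=(1.413270+(-10.297))/2.767671=-3.209822, w=(1.413270−(-10.297))/2.767671=4.231093
k=1: b·v=3.83×(-1.391)=-5.327530; √(2b)=2.767671; u=(-5.327530+(-23.531))/2.767671=-10.427011, w=(-5.327530−(-23.531))/2.767671=6.577181
k=2: b·v=3.83×(-0.257)=-0.984310; √(2b)=2.767671; u=(-0.984310+36.776)/2.767671=12.932063, w=(-0.984310−36.776)/2.767671=-13.643355
k=3: b·v=3.83×1.522=5.829260; √(2b)=2.767671; u=(5.829260+(-13.86))/2.767671=-2.901624, w=(5.829260−(-13.86))/2.767671=7.114019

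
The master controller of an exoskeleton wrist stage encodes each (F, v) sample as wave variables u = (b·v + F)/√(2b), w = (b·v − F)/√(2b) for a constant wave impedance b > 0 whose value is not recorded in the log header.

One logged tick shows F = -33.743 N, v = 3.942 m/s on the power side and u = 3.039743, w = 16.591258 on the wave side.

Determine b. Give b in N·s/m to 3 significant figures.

b = 12.4 N·s/m

u + w = 19.631001;  u + w = √(2b)·v, so √(2b) = 19.631001/3.942 = 4.979960.
b = (√(2b))²/2 = 24.799998/2 = 12.399999.
(Check via u − w = 2F/√(2b): u − w = -13.551515, 2F/√(2b) = -13.551515.)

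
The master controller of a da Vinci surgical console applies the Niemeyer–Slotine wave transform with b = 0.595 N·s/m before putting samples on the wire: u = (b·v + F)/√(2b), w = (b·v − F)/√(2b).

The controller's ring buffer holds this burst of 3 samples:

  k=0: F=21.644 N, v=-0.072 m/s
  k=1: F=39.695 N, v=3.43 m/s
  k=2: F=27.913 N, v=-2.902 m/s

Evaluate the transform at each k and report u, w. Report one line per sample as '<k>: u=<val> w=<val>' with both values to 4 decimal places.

k=0: b·v=0.595×(-0.072)=-0.0428; √(2b)=1.0909; u=(-0.0428+21.644)/1.0909=19.8018, w=(-0.0428−21.644)/1.0909=-19.8803
k=1: b·v=0.595×3.43=2.0408; √(2b)=1.0909; u=(2.0408+39.695)/1.0909=38.2592, w=(2.0408−39.695)/1.0909=-34.5175
k=2: b·v=0.595×(-2.902)=-1.7267; √(2b)=1.0909; u=(-1.7267+27.913)/1.0909=24.0050, w=(-1.7267−27.913)/1.0909=-27.1707

0: u=19.8018 w=-19.8803
1: u=38.2592 w=-34.5175
2: u=24.0050 w=-27.1707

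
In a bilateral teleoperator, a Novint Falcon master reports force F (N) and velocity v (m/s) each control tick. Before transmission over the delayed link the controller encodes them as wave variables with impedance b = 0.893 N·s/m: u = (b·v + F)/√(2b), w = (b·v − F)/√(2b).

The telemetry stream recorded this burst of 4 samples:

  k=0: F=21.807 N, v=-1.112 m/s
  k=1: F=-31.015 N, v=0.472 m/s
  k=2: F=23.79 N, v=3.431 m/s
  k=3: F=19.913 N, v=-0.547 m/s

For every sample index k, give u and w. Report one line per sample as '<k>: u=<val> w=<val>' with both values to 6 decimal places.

0: u=15.574513 w=-17.060605
1: u=-22.892251 w=23.523038
2: u=20.093998 w=-15.508765
3: u=14.534824 w=-15.265842

k=0: b·v=0.893×(-1.112)=-0.993016; √(2b)=1.336413; u=(-0.993016+21.807)/1.336413=15.574513, w=(-0.993016−21.807)/1.336413=-17.060605
k=1: b·v=0.893×0.472=0.421496; √(2b)=1.336413; u=(0.421496+(-31.015))/1.336413=-22.892251, w=(0.421496−(-31.015))/1.336413=23.523038
k=2: b·v=0.893×3.431=3.063883; √(2b)=1.336413; u=(3.063883+23.79)/1.336413=20.093998, w=(3.063883−23.79)/1.336413=-15.508765
k=3: b·v=0.893×(-0.547)=-0.488471; √(2b)=1.336413; u=(-0.488471+19.913)/1.336413=14.534824, w=(-0.488471−19.913)/1.336413=-15.265842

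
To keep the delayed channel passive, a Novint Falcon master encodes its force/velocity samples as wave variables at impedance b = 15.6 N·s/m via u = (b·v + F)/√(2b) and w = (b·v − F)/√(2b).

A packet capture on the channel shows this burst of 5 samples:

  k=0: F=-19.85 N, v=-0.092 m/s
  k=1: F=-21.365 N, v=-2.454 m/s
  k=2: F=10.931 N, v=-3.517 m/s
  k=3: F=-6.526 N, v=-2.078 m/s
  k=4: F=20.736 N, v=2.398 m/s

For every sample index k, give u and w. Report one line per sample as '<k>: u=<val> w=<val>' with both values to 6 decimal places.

k=0: b·v=15.6×(-0.092)=-1.435200; √(2b)=5.585696; u=(-1.435200+(-19.85))/5.585696=-3.810662, w=(-1.435200−(-19.85))/5.585696=3.296778
k=1: b·v=15.6×(-2.454)=-38.282400; √(2b)=5.585696; u=(-38.282400+(-21.365))/5.585696=-10.678598, w=(-38.282400−(-21.365))/5.585696=-3.028700
k=2: b·v=15.6×(-3.517)=-54.865200; √(2b)=5.585696; u=(-54.865200+10.931)/5.585696=-7.865484, w=(-54.865200−10.931)/5.585696=-11.779409
k=3: b·v=15.6×(-2.078)=-32.416800; √(2b)=5.585696; u=(-32.416800+(-6.526))/5.585696=-6.971880, w=(-32.416800−(-6.526))/5.585696=-4.635197
k=4: b·v=15.6×2.398=37.408800; √(2b)=5.585696; u=(37.408800+20.736)/5.585696=10.409589, w=(37.408800−20.736)/5.585696=2.984910

0: u=-3.810662 w=3.296778
1: u=-10.678598 w=-3.028700
2: u=-7.865484 w=-11.779409
3: u=-6.971880 w=-4.635197
4: u=10.409589 w=2.984910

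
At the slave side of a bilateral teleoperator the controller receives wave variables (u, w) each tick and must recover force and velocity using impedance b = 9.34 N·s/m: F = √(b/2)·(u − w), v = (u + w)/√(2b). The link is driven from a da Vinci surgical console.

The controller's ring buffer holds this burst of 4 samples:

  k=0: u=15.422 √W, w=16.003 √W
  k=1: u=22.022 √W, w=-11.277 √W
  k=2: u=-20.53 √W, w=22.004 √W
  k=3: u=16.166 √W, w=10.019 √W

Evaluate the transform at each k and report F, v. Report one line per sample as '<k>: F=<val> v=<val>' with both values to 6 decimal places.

0: F=-1.255552 v=7.270878
1: F=71.959748 v=2.486097
2: F=-91.916751 v=0.341043
3: F=13.283779 v=6.058486

k=0: u−w=-0.581000, u+w=31.425000; √(b/2)=2.161018, √(2b)=4.322037; F=2.161018×(-0.581)=-1.255552, v=31.425000/4.322037=7.270878
k=1: u−w=33.299000, u+w=10.745000; √(b/2)=2.161018, √(2b)=4.322037; F=2.161018×33.299=71.959748, v=10.745000/4.322037=2.486097
k=2: u−w=-42.534000, u+w=1.474000; √(b/2)=2.161018, √(2b)=4.322037; F=2.161018×(-42.534)=-91.916751, v=1.474000/4.322037=0.341043
k=3: u−w=6.147000, u+w=26.185000; √(b/2)=2.161018, √(2b)=4.322037; F=2.161018×6.147=13.283779, v=26.185000/4.322037=6.058486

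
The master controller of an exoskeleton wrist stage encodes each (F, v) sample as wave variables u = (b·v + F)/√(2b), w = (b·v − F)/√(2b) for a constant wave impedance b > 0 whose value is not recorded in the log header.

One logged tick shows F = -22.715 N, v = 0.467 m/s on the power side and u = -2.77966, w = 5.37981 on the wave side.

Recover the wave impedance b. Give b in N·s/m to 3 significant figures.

u + w = 2.6002;  u + w = √(2b)·v, so √(2b) = 2.6002/0.467 = 5.5678.
b = (√(2b))²/2 = 31.0001/2 = 15.5000.
(Check via u − w = 2F/√(2b): u − w = -8.1595, 2F/√(2b) = -8.1595.)

b = 15.5 N·s/m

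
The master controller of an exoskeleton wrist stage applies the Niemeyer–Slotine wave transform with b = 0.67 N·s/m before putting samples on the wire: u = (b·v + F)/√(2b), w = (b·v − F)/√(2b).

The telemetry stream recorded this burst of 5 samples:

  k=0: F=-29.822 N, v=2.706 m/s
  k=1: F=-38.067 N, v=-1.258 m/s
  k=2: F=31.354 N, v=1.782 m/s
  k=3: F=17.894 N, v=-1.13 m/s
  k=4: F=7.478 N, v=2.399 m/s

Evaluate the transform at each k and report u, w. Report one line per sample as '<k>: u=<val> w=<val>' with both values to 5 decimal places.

k=0: b·v=0.67×2.706=1.81302; √(2b)=1.15758; u=(1.81302+(-29.822))/1.15758=-24.19607, w=(1.81302−(-29.822))/1.15758=27.32849
k=1: b·v=0.67×(-1.258)=-0.84286; √(2b)=1.15758; u=(-0.84286+(-38.067))/1.15758=-33.61300, w=(-0.84286−(-38.067))/1.15758=32.15676
k=2: b·v=0.67×1.782=1.19394; √(2b)=1.15758; u=(1.19394+31.354)/1.15758=28.11714, w=(1.19394−31.354)/1.15758=-26.05432
k=3: b·v=0.67×(-1.13)=-0.75710; √(2b)=1.15758; u=(-0.75710+17.894)/1.15758=14.80403, w=(-0.75710−17.894)/1.15758=-16.11210
k=4: b·v=0.67×2.399=1.60733; √(2b)=1.15758; u=(1.60733+7.478)/1.15758=7.84853, w=(1.60733−7.478)/1.15758=-5.07149

0: u=-24.19607 w=27.32849
1: u=-33.61300 w=32.15676
2: u=28.11714 w=-26.05432
3: u=14.80403 w=-16.11210
4: u=7.84853 w=-5.07149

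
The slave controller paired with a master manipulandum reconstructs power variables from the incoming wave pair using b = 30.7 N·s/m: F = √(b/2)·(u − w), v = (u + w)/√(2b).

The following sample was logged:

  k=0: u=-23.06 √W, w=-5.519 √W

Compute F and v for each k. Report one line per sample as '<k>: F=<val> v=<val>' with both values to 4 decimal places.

k=0: u−w=-17.5410, u+w=-28.5790; √(b/2)=3.9179, √(2b)=7.8358; F=3.9179×(-17.541)=-68.7240, v=-28.5790/7.8358=-3.6472

0: F=-68.7240 v=-3.6472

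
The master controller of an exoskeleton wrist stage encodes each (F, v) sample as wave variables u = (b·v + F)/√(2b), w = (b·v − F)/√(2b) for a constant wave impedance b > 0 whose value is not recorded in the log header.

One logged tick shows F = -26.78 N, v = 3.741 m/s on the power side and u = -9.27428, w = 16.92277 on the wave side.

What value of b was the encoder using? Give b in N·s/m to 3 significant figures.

b = 2.09 N·s/m

u + w = 7.64849;  u + w = √(2b)·v, so √(2b) = 7.64849/3.741 = 2.04450.
b = (√(2b))²/2 = 4.18000/2 = 2.09000.
(Check via u − w = 2F/√(2b): u − w = -26.19705, 2F/√(2b) = -26.19706.)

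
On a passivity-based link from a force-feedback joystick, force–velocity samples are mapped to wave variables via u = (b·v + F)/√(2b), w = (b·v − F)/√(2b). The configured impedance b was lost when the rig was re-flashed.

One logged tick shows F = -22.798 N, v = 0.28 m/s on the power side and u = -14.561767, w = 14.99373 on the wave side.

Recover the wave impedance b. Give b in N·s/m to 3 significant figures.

u + w = 0.431963;  u + w = √(2b)·v, so √(2b) = 0.431963/0.28 = 1.542725.
b = (√(2b))²/2 = 2.380000/2 = 1.190000.
(Check via u − w = 2F/√(2b): u − w = -29.555497, 2F/√(2b) = -29.555494.)

b = 1.19 N·s/m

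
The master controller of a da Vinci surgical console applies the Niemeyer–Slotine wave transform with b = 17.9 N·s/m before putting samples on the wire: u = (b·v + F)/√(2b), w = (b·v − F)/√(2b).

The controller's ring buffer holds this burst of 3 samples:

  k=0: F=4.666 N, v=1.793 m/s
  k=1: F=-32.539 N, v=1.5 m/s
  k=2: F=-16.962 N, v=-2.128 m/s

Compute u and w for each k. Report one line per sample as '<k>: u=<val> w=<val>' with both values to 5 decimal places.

k=0: b·v=17.9×1.793=32.09470; √(2b)=5.98331; u=(32.09470+4.666)/5.98331=6.14387, w=(32.09470−4.666)/5.98331=4.58420
k=1: b·v=17.9×1.5=26.85000; √(2b)=5.98331; u=(26.85000+(-32.539))/5.98331=-0.95081, w=(26.85000−(-32.539))/5.98331=9.92578
k=2: b·v=17.9×(-2.128)=-38.09120; √(2b)=5.98331; u=(-38.09120+(-16.962))/5.98331=-9.20113, w=(-38.09120−(-16.962))/5.98331=-3.53136

0: u=6.14387 w=4.58420
1: u=-0.95081 w=9.92578
2: u=-9.20113 w=-3.53136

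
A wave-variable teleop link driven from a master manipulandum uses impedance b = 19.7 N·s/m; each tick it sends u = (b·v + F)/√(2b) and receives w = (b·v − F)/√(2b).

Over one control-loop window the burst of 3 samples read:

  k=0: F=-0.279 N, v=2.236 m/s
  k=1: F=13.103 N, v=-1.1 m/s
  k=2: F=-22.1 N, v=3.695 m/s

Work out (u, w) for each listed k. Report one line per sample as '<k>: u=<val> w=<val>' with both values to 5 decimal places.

0: u=6.97317 w=7.06207
1: u=-1.36484 w=-5.53980
2: u=8.07583 w=15.11747

k=0: b·v=19.7×2.236=44.04920; √(2b)=6.27694; u=(44.04920+(-0.279))/6.27694=6.97317, w=(44.04920−(-0.279))/6.27694=7.06207
k=1: b·v=19.7×(-1.1)=-21.67000; √(2b)=6.27694; u=(-21.67000+13.103)/6.27694=-1.36484, w=(-21.67000−13.103)/6.27694=-5.53980
k=2: b·v=19.7×3.695=72.79150; √(2b)=6.27694; u=(72.79150+(-22.1))/6.27694=8.07583, w=(72.79150−(-22.1))/6.27694=15.11747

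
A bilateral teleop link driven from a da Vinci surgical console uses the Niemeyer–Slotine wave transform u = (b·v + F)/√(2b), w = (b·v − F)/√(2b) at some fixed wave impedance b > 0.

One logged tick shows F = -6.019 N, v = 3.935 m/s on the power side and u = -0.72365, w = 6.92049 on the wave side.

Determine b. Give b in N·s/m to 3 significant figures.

b = 1.24 N·s/m

u + w = 6.1968;  u + w = √(2b)·v, so √(2b) = 6.1968/3.935 = 1.5748.
b = (√(2b))²/2 = 2.4800/2 = 1.2400.
(Check via u − w = 2F/√(2b): u − w = -7.6441, 2F/√(2b) = -7.6441.)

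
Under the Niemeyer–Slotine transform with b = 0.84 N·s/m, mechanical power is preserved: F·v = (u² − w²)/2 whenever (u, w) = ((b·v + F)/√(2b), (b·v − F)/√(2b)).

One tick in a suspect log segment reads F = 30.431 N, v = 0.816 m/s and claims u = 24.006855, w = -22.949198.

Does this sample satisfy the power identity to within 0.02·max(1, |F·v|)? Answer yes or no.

yes

F·v = 30.431×0.816 = 24.831696 W.
(u² − w²)/2 = (576.329087 − 526.665689)/2 = 24.831699 W.
|Δ| = 0.000003;  2% of max(1, |F·v|) = 0.496634.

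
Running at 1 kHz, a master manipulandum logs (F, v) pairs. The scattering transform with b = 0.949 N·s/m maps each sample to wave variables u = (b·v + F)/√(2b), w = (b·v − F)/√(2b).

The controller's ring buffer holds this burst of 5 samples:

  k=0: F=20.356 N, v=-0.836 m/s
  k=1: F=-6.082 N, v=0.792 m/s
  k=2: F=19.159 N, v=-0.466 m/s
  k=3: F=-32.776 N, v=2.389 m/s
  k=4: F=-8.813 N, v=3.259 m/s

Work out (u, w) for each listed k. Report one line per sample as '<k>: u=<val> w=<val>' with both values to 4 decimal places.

0: u=14.1997 w=-15.3514
1: u=-3.8691 w=4.9602
2: u=13.5857 w=-14.2277
3: u=-22.1451 w=25.4364
4: u=-4.1521 w=8.6419

k=0: b·v=0.949×(-0.836)=-0.7934; √(2b)=1.3777; u=(-0.7934+20.356)/1.3777=14.1997, w=(-0.7934−20.356)/1.3777=-15.3514
k=1: b·v=0.949×0.792=0.7516; √(2b)=1.3777; u=(0.7516+(-6.082))/1.3777=-3.8691, w=(0.7516−(-6.082))/1.3777=4.9602
k=2: b·v=0.949×(-0.466)=-0.4422; √(2b)=1.3777; u=(-0.4422+19.159)/1.3777=13.5857, w=(-0.4422−19.159)/1.3777=-14.2277
k=3: b·v=0.949×2.389=2.2672; √(2b)=1.3777; u=(2.2672+(-32.776))/1.3777=-22.1451, w=(2.2672−(-32.776))/1.3777=25.4364
k=4: b·v=0.949×3.259=3.0928; √(2b)=1.3777; u=(3.0928+(-8.813))/1.3777=-4.1521, w=(3.0928−(-8.813))/1.3777=8.6419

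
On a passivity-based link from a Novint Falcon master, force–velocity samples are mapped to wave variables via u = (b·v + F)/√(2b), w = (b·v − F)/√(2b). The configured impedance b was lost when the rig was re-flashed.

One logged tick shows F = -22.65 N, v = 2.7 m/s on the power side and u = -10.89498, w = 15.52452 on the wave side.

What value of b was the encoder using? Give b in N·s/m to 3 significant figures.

b = 1.47 N·s/m

u + w = 4.6295;  u + w = √(2b)·v, so √(2b) = 4.6295/2.7 = 1.7146.
b = (√(2b))²/2 = 2.9400/2 = 1.4700.
(Check via u − w = 2F/√(2b): u − w = -26.4195, 2F/√(2b) = -26.4195.)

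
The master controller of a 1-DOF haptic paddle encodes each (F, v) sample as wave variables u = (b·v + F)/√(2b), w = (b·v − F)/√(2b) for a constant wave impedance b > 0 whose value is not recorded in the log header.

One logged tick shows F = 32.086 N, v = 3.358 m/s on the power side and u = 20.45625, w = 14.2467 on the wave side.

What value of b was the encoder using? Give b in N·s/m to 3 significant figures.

u + w = 34.7030;  u + w = √(2b)·v, so √(2b) = 34.7030/3.358 = 10.3344.
b = (√(2b))²/2 = 106.8000/2 = 53.4000.
(Check via u − w = 2F/√(2b): u − w = 6.2096, 2F/√(2b) = 6.2095.)

b = 53.4 N·s/m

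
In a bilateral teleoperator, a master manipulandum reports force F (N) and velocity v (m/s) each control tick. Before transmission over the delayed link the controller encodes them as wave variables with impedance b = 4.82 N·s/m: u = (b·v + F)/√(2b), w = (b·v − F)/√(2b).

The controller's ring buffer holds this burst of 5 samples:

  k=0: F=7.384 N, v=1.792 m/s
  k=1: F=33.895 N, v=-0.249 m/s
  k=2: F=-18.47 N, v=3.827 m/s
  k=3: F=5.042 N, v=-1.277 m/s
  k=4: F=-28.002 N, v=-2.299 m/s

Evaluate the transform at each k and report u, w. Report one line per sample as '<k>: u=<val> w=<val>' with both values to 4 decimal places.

k=0: b·v=4.82×1.792=8.6374; √(2b)=3.1048; u=(8.6374+7.384)/3.1048=5.1602, w=(8.6374−7.384)/3.1048=0.4037
k=1: b·v=4.82×(-0.249)=-1.2002; √(2b)=3.1048; u=(-1.2002+33.895)/3.1048=10.5303, w=(-1.2002−33.895)/3.1048=-11.3034
k=2: b·v=4.82×3.827=18.4461; √(2b)=3.1048; u=(18.4461+(-18.47))/3.1048=-0.0077, w=(18.4461−(-18.47))/3.1048=11.8899
k=3: b·v=4.82×(-1.277)=-6.1551; √(2b)=3.1048; u=(-6.1551+5.042)/3.1048=-0.3585, w=(-6.1551−5.042)/3.1048=-3.6064
k=4: b·v=4.82×(-2.299)=-11.0812; √(2b)=3.1048; u=(-11.0812+(-28.002))/3.1048=-12.5878, w=(-11.0812−(-28.002))/3.1048=5.4498

0: u=5.1602 w=0.4037
1: u=10.5303 w=-11.3034
2: u=-0.0077 w=11.8899
3: u=-0.3585 w=-3.6064
4: u=-12.5878 w=5.4498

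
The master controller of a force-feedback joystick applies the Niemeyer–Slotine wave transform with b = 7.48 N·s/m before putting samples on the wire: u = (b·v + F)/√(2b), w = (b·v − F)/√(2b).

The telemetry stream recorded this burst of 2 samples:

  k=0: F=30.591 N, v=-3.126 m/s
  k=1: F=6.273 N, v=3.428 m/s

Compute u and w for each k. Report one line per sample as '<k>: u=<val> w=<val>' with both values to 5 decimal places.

k=0: b·v=7.48×(-3.126)=-23.38248; √(2b)=3.86782; u=(-23.38248+30.591)/3.86782=1.86372, w=(-23.38248−30.591)/3.86782=-13.95451
k=1: b·v=7.48×3.428=25.64144; √(2b)=3.86782; u=(25.64144+6.273)/3.86782=8.25128, w=(25.64144−6.273)/3.86782=5.00759

0: u=1.86372 w=-13.95451
1: u=8.25128 w=5.00759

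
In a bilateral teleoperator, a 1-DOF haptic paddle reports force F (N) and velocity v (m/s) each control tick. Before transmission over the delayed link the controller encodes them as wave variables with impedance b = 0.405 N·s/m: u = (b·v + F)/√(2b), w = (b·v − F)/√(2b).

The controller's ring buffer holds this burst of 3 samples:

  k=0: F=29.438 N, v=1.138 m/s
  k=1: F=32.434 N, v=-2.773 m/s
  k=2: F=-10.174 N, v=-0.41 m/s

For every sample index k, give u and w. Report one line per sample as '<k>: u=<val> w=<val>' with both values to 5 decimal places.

0: u=33.22099 w=-32.19679
1: u=34.78993 w=-37.28563
2: u=-11.48894 w=11.11994

k=0: b·v=0.405×1.138=0.46089; √(2b)=0.90000; u=(0.46089+29.438)/0.90000=33.22099, w=(0.46089−29.438)/0.90000=-32.19679
k=1: b·v=0.405×(-2.773)=-1.12307; √(2b)=0.90000; u=(-1.12307+32.434)/0.90000=34.78993, w=(-1.12307−32.434)/0.90000=-37.28563
k=2: b·v=0.405×(-0.41)=-0.16605; √(2b)=0.90000; u=(-0.16605+(-10.174))/0.90000=-11.48894, w=(-0.16605−(-10.174))/0.90000=11.11994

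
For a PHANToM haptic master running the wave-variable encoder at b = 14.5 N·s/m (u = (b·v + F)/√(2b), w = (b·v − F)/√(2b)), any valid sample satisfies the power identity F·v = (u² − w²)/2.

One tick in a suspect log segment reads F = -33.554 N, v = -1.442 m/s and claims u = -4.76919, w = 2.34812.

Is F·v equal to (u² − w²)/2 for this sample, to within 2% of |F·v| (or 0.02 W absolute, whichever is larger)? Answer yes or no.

F·v = (-33.554)×(-1.442) = 48.38487 W.
(u² − w²)/2 = (22.74517 − 5.51367)/2 = 8.61575 W.
|Δ| = 39.76912;  2% of max(1, |F·v|) = 0.96770.

no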